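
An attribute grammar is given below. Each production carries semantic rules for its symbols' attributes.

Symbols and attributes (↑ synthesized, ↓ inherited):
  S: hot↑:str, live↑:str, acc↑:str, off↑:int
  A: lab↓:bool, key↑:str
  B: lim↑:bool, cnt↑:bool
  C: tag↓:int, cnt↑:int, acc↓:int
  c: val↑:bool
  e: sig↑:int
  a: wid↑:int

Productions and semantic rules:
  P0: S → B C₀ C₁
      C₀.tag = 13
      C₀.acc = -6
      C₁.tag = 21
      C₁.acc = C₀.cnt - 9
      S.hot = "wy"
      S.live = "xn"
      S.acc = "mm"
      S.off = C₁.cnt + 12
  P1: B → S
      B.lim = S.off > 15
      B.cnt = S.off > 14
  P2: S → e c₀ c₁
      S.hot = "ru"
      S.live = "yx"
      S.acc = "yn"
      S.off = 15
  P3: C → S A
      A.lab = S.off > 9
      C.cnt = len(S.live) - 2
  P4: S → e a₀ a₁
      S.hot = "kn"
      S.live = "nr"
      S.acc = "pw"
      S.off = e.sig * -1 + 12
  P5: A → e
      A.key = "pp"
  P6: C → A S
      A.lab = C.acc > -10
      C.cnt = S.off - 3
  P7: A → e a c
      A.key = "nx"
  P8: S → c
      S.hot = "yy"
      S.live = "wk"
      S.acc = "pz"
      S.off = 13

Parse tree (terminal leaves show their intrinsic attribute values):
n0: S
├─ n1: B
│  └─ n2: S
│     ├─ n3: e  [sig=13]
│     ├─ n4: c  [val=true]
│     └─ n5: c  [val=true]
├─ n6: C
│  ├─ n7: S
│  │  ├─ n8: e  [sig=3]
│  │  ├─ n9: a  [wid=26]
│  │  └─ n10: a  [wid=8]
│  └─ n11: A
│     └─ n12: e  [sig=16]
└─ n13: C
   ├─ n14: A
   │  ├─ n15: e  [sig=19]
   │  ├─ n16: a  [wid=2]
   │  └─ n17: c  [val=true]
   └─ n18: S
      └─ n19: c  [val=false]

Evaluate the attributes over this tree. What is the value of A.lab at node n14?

1. n3.sig = 13  [terminal]
2. n4.val = true  [terminal]
3. n5.val = true  [terminal]
4. n2.hot = "ru"  ["ru"]
5. n2.live = "yx"  ["yx"]
6. n2.acc = "yn"  ["yn"]
7. n2.off = 15  [15]
8. n1.lim = false  [S.off > 15]
9. n1.cnt = true  [S.off > 14]
10. n6.tag = 13  [13]
11. n6.acc = -6  [-6]
12. n8.sig = 3  [terminal]
13. n9.wid = 26  [terminal]
14. n10.wid = 8  [terminal]
15. n7.hot = "kn"  ["kn"]
16. n7.live = "nr"  ["nr"]
17. n7.acc = "pw"  ["pw"]
18. n7.off = 9  [e.sig * -1 + 12]
19. n11.lab = false  [S.off > 9]
20. n12.sig = 16  [terminal]
21. n11.key = "pp"  ["pp"]
22. n6.cnt = 0  [len(S.live) - 2]
23. n13.tag = 21  [21]
24. n13.acc = -9  [C₀.cnt - 9]
25. n14.lab = true  [C.acc > -10]
26. n15.sig = 19  [terminal]
27. n16.wid = 2  [terminal]
28. n17.val = true  [terminal]
29. n14.key = "nx"  ["nx"]
30. n19.val = false  [terminal]
31. n18.hot = "yy"  ["yy"]
32. n18.live = "wk"  ["wk"]
33. n18.acc = "pz"  ["pz"]
34. n18.off = 13  [13]
35. n13.cnt = 10  [S.off - 3]
36. n0.hot = "wy"  ["wy"]
37. n0.live = "xn"  ["xn"]
38. n0.acc = "mm"  ["mm"]
39. n0.off = 22  [C₁.cnt + 12]

true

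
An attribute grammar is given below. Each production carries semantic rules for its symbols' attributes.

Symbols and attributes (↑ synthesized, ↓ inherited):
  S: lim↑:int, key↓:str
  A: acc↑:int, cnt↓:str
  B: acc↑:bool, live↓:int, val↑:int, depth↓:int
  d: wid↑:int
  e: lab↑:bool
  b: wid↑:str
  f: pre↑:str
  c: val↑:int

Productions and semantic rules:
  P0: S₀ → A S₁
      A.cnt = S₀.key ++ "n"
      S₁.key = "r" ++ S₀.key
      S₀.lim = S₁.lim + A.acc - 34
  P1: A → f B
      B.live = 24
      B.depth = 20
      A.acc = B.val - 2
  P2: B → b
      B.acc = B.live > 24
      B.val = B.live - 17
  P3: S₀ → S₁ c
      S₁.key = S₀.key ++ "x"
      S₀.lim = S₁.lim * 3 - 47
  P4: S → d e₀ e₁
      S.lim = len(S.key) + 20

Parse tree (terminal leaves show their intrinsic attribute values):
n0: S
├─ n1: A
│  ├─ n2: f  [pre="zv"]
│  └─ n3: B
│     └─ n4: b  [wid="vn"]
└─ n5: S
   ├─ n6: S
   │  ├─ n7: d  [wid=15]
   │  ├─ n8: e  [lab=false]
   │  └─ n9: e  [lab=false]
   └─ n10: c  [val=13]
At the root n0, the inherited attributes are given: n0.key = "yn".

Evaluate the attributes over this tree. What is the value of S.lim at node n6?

1. n0.key = "yn"  [given at root]
2. n1.cnt = "ynn"  [S₀.key ++ "n"]
3. n2.pre = "zv"  [terminal]
4. n3.live = 24  [24]
5. n3.depth = 20  [20]
6. n4.wid = "vn"  [terminal]
7. n3.acc = false  [B.live > 24]
8. n3.val = 7  [B.live - 17]
9. n1.acc = 5  [B.val - 2]
10. n5.key = "ryn"  ["r" ++ S₀.key]
11. n6.key = "rynx"  [S₀.key ++ "x"]
12. n7.wid = 15  [terminal]
13. n8.lab = false  [terminal]
14. n9.lab = false  [terminal]
15. n6.lim = 24  [len(S.key) + 20]
16. n10.val = 13  [terminal]
17. n5.lim = 25  [S₁.lim * 3 - 47]
18. n0.lim = -4  [S₁.lim + A.acc - 34]

24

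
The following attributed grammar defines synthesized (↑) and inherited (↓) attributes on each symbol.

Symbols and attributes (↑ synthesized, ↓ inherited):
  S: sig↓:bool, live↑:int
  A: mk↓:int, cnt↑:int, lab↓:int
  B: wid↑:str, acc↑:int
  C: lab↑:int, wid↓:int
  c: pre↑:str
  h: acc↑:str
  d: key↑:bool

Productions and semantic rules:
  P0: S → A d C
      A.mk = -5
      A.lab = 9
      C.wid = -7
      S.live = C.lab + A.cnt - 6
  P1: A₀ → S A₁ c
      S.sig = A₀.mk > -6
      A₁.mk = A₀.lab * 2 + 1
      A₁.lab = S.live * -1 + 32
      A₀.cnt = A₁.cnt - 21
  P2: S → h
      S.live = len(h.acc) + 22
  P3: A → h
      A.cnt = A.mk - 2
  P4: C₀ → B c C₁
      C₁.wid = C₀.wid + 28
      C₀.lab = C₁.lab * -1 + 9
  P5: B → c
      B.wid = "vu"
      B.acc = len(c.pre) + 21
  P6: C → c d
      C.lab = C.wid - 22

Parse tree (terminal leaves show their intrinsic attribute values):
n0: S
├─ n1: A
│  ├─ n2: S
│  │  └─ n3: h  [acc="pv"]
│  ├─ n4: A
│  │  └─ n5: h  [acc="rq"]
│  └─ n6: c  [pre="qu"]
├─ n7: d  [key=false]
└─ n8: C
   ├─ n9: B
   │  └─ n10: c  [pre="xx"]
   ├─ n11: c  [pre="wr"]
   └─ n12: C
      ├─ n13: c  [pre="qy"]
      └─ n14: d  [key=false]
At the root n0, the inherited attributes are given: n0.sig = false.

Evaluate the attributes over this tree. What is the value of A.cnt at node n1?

-4

1. n0.sig = false  [given at root]
2. n1.mk = -5  [-5]
3. n1.lab = 9  [9]
4. n2.sig = true  [A₀.mk > -6]
5. n3.acc = "pv"  [terminal]
6. n2.live = 24  [len(h.acc) + 22]
7. n4.mk = 19  [A₀.lab * 2 + 1]
8. n4.lab = 8  [S.live * -1 + 32]
9. n5.acc = "rq"  [terminal]
10. n4.cnt = 17  [A.mk - 2]
11. n6.pre = "qu"  [terminal]
12. n1.cnt = -4  [A₁.cnt - 21]
13. n7.key = false  [terminal]
14. n8.wid = -7  [-7]
15. n10.pre = "xx"  [terminal]
16. n9.wid = "vu"  ["vu"]
17. n9.acc = 23  [len(c.pre) + 21]
18. n11.pre = "wr"  [terminal]
19. n12.wid = 21  [C₀.wid + 28]
20. n13.pre = "qy"  [terminal]
21. n14.key = false  [terminal]
22. n12.lab = -1  [C.wid - 22]
23. n8.lab = 10  [C₁.lab * -1 + 9]
24. n0.live = 0  [C.lab + A.cnt - 6]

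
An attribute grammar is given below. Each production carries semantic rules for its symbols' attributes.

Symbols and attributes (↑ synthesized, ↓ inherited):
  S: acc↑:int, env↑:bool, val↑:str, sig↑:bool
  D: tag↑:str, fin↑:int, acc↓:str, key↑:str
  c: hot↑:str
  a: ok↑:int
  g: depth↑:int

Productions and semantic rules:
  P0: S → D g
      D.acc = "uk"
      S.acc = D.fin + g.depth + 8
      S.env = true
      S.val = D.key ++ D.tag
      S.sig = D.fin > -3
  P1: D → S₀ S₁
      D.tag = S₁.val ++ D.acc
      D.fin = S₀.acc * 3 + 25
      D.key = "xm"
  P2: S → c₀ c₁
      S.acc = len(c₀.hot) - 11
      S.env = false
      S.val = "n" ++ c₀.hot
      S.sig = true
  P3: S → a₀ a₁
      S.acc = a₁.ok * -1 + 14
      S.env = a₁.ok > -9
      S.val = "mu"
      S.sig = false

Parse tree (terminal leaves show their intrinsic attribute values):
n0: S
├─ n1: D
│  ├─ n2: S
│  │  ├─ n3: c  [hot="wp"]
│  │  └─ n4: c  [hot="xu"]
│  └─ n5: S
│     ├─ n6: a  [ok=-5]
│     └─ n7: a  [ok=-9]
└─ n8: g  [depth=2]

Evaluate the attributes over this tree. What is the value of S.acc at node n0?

1. n1.acc = "uk"  ["uk"]
2. n3.hot = "wp"  [terminal]
3. n4.hot = "xu"  [terminal]
4. n2.acc = -9  [len(c₀.hot) - 11]
5. n2.env = false  [false]
6. n2.val = "nwp"  ["n" ++ c₀.hot]
7. n2.sig = true  [true]
8. n6.ok = -5  [terminal]
9. n7.ok = -9  [terminal]
10. n5.acc = 23  [a₁.ok * -1 + 14]
11. n5.env = false  [a₁.ok > -9]
12. n5.val = "mu"  ["mu"]
13. n5.sig = false  [false]
14. n1.tag = "muuk"  [S₁.val ++ D.acc]
15. n1.fin = -2  [S₀.acc * 3 + 25]
16. n1.key = "xm"  ["xm"]
17. n8.depth = 2  [terminal]
18. n0.acc = 8  [D.fin + g.depth + 8]
19. n0.env = true  [true]
20. n0.val = "xmmuuk"  [D.key ++ D.tag]
21. n0.sig = true  [D.fin > -3]

8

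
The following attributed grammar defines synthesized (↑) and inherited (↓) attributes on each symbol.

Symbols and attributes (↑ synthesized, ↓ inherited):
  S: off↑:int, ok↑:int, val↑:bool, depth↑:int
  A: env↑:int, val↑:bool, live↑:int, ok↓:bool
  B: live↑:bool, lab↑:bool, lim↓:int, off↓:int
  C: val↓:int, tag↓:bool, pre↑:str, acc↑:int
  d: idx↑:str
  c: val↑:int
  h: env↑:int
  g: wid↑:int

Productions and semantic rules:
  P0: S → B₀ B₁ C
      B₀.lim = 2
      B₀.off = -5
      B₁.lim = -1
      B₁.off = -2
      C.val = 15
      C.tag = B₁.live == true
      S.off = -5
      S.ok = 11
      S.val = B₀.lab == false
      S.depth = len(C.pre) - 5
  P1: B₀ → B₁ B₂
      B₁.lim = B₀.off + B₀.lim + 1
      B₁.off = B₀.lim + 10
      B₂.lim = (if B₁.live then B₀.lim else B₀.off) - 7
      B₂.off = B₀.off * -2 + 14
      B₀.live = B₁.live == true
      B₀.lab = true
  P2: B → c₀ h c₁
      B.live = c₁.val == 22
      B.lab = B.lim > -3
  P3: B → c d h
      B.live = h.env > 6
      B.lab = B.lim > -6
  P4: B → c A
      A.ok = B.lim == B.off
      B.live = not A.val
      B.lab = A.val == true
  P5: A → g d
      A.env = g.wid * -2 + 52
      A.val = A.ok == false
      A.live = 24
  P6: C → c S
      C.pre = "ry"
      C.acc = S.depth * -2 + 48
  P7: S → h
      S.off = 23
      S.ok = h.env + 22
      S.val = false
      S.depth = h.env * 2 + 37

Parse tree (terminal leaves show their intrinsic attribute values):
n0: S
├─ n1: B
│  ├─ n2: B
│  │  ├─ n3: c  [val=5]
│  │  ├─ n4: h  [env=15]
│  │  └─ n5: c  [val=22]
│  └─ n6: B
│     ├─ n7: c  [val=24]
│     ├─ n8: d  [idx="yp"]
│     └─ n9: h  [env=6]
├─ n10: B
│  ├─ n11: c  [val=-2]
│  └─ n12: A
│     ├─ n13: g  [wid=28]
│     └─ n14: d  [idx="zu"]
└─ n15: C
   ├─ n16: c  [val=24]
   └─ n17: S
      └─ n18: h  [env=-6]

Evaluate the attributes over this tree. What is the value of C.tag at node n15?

false

1. n1.lim = 2  [2]
2. n1.off = -5  [-5]
3. n2.lim = -2  [B₀.off + B₀.lim + 1]
4. n2.off = 12  [B₀.lim + 10]
5. n3.val = 5  [terminal]
6. n4.env = 15  [terminal]
7. n5.val = 22  [terminal]
8. n2.live = true  [c₁.val == 22]
9. n2.lab = true  [B.lim > -3]
10. n6.lim = -5  [(if B₁.live then B₀.lim else B₀.off) - 7]
11. n6.off = 24  [B₀.off * -2 + 14]
12. n7.val = 24  [terminal]
13. n8.idx = "yp"  [terminal]
14. n9.env = 6  [terminal]
15. n6.live = false  [h.env > 6]
16. n6.lab = true  [B.lim > -6]
17. n1.live = true  [B₁.live == true]
18. n1.lab = true  [true]
19. n10.lim = -1  [-1]
20. n10.off = -2  [-2]
21. n11.val = -2  [terminal]
22. n12.ok = false  [B.lim == B.off]
23. n13.wid = 28  [terminal]
24. n14.idx = "zu"  [terminal]
25. n12.env = -4  [g.wid * -2 + 52]
26. n12.val = true  [A.ok == false]
27. n12.live = 24  [24]
28. n10.live = false  [not A.val]
29. n10.lab = true  [A.val == true]
30. n15.val = 15  [15]
31. n15.tag = false  [B₁.live == true]
32. n16.val = 24  [terminal]
33. n18.env = -6  [terminal]
34. n17.off = 23  [23]
35. n17.ok = 16  [h.env + 22]
36. n17.val = false  [false]
37. n17.depth = 25  [h.env * 2 + 37]
38. n15.pre = "ry"  ["ry"]
39. n15.acc = -2  [S.depth * -2 + 48]
40. n0.off = -5  [-5]
41. n0.ok = 11  [11]
42. n0.val = false  [B₀.lab == false]
43. n0.depth = -3  [len(C.pre) - 5]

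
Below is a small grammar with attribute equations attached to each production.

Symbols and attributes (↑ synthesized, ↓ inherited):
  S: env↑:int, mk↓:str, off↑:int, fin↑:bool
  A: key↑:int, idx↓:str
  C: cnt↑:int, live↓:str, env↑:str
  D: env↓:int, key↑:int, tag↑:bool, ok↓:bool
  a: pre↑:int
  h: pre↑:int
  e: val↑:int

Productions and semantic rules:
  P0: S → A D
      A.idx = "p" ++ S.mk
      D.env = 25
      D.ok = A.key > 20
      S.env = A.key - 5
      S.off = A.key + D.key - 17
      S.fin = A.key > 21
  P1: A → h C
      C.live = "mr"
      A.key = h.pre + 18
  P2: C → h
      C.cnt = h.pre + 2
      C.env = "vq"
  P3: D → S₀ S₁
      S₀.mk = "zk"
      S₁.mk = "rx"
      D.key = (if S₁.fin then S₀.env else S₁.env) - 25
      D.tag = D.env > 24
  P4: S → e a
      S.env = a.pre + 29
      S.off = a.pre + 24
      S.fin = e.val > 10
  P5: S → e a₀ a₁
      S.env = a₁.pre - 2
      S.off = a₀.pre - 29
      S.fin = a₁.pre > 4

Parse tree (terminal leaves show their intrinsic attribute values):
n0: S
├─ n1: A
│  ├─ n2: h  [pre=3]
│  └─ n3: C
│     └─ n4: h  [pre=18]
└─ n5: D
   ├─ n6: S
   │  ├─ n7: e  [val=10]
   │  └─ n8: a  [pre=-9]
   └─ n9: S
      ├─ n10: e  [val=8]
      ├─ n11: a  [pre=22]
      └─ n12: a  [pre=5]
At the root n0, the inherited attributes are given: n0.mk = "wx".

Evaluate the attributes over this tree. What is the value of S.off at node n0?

-1

1. n0.mk = "wx"  [given at root]
2. n1.idx = "pwx"  ["p" ++ S.mk]
3. n2.pre = 3  [terminal]
4. n3.live = "mr"  ["mr"]
5. n4.pre = 18  [terminal]
6. n3.cnt = 20  [h.pre + 2]
7. n3.env = "vq"  ["vq"]
8. n1.key = 21  [h.pre + 18]
9. n5.env = 25  [25]
10. n5.ok = true  [A.key > 20]
11. n6.mk = "zk"  ["zk"]
12. n7.val = 10  [terminal]
13. n8.pre = -9  [terminal]
14. n6.env = 20  [a.pre + 29]
15. n6.off = 15  [a.pre + 24]
16. n6.fin = false  [e.val > 10]
17. n9.mk = "rx"  ["rx"]
18. n10.val = 8  [terminal]
19. n11.pre = 22  [terminal]
20. n12.pre = 5  [terminal]
21. n9.env = 3  [a₁.pre - 2]
22. n9.off = -7  [a₀.pre - 29]
23. n9.fin = true  [a₁.pre > 4]
24. n5.key = -5  [(if S₁.fin then S₀.env else S₁.env) - 25]
25. n5.tag = true  [D.env > 24]
26. n0.env = 16  [A.key - 5]
27. n0.off = -1  [A.key + D.key - 17]
28. n0.fin = false  [A.key > 21]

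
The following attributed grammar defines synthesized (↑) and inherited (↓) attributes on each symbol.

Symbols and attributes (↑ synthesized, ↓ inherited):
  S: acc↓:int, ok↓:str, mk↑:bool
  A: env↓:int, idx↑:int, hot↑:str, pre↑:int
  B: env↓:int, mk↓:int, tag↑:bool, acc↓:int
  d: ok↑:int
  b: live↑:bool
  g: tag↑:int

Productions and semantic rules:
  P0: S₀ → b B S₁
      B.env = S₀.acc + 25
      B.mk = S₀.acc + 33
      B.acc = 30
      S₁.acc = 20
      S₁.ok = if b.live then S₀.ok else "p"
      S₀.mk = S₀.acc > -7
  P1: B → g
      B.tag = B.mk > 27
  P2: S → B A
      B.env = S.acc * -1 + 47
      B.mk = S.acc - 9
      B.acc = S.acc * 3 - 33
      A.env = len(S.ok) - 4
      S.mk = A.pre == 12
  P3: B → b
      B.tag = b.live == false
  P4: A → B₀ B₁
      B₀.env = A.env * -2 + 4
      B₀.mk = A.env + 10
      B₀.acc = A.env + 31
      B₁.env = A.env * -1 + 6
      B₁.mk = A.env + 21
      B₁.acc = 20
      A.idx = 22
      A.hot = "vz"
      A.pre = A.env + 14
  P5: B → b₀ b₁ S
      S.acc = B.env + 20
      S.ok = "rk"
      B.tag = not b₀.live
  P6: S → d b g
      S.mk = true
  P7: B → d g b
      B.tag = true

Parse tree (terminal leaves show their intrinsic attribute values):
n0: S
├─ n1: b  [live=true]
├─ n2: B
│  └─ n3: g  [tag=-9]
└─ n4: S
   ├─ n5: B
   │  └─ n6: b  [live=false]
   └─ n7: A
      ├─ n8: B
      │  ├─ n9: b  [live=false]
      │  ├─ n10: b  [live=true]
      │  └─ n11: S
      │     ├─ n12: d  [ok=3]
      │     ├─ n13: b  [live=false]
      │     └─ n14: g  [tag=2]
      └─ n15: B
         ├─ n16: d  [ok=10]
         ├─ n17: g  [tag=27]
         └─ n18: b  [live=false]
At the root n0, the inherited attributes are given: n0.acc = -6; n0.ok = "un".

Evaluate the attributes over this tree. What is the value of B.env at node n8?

8

1. n0.acc = -6  [given at root]
2. n0.ok = "un"  [given at root]
3. n1.live = true  [terminal]
4. n2.env = 19  [S₀.acc + 25]
5. n2.mk = 27  [S₀.acc + 33]
6. n2.acc = 30  [30]
7. n3.tag = -9  [terminal]
8. n2.tag = false  [B.mk > 27]
9. n4.acc = 20  [20]
10. n4.ok = "un"  [if b.live then S₀.ok else "p"]
11. n5.env = 27  [S.acc * -1 + 47]
12. n5.mk = 11  [S.acc - 9]
13. n5.acc = 27  [S.acc * 3 - 33]
14. n6.live = false  [terminal]
15. n5.tag = true  [b.live == false]
16. n7.env = -2  [len(S.ok) - 4]
17. n8.env = 8  [A.env * -2 + 4]
18. n8.mk = 8  [A.env + 10]
19. n8.acc = 29  [A.env + 31]
20. n9.live = false  [terminal]
21. n10.live = true  [terminal]
22. n11.acc = 28  [B.env + 20]
23. n11.ok = "rk"  ["rk"]
24. n12.ok = 3  [terminal]
25. n13.live = false  [terminal]
26. n14.tag = 2  [terminal]
27. n11.mk = true  [true]
28. n8.tag = true  [not b₀.live]
29. n15.env = 8  [A.env * -1 + 6]
30. n15.mk = 19  [A.env + 21]
31. n15.acc = 20  [20]
32. n16.ok = 10  [terminal]
33. n17.tag = 27  [terminal]
34. n18.live = false  [terminal]
35. n15.tag = true  [true]
36. n7.idx = 22  [22]
37. n7.hot = "vz"  ["vz"]
38. n7.pre = 12  [A.env + 14]
39. n4.mk = true  [A.pre == 12]
40. n0.mk = true  [S₀.acc > -7]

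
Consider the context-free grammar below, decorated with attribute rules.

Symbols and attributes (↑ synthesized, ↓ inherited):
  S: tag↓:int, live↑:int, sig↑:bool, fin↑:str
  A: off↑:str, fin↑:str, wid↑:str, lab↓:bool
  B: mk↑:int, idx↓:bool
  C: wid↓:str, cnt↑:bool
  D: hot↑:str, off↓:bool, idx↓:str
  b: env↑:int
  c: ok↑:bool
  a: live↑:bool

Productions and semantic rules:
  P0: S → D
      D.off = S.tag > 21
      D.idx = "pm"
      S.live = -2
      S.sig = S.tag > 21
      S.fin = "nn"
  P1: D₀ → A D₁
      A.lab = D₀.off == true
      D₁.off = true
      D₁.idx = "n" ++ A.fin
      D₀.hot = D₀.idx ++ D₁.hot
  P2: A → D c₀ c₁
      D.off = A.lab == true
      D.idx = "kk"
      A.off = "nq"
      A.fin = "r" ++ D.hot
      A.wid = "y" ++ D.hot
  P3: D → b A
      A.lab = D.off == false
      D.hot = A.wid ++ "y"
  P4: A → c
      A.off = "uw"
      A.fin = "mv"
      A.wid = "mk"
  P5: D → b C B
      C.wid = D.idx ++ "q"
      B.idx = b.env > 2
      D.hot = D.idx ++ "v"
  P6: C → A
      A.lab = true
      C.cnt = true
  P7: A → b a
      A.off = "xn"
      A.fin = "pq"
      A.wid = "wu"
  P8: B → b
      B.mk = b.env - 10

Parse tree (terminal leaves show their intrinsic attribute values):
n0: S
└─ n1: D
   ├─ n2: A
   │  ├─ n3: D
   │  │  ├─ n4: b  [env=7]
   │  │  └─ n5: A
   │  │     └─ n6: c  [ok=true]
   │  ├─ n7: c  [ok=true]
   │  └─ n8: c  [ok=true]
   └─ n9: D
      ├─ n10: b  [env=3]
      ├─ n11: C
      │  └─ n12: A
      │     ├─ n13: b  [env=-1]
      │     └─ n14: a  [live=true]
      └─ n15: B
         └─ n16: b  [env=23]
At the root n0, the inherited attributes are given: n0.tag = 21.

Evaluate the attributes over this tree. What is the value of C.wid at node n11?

"nrmkyq"

1. n0.tag = 21  [given at root]
2. n1.off = false  [S.tag > 21]
3. n1.idx = "pm"  ["pm"]
4. n2.lab = false  [D₀.off == true]
5. n3.off = false  [A.lab == true]
6. n3.idx = "kk"  ["kk"]
7. n4.env = 7  [terminal]
8. n5.lab = true  [D.off == false]
9. n6.ok = true  [terminal]
10. n5.off = "uw"  ["uw"]
11. n5.fin = "mv"  ["mv"]
12. n5.wid = "mk"  ["mk"]
13. n3.hot = "mky"  [A.wid ++ "y"]
14. n7.ok = true  [terminal]
15. n8.ok = true  [terminal]
16. n2.off = "nq"  ["nq"]
17. n2.fin = "rmky"  ["r" ++ D.hot]
18. n2.wid = "ymky"  ["y" ++ D.hot]
19. n9.off = true  [true]
20. n9.idx = "nrmky"  ["n" ++ A.fin]
21. n10.env = 3  [terminal]
22. n11.wid = "nrmkyq"  [D.idx ++ "q"]
23. n12.lab = true  [true]
24. n13.env = -1  [terminal]
25. n14.live = true  [terminal]
26. n12.off = "xn"  ["xn"]
27. n12.fin = "pq"  ["pq"]
28. n12.wid = "wu"  ["wu"]
29. n11.cnt = true  [true]
30. n15.idx = true  [b.env > 2]
31. n16.env = 23  [terminal]
32. n15.mk = 13  [b.env - 10]
33. n9.hot = "nrmkyv"  [D.idx ++ "v"]
34. n1.hot = "pmnrmkyv"  [D₀.idx ++ D₁.hot]
35. n0.live = -2  [-2]
36. n0.sig = false  [S.tag > 21]
37. n0.fin = "nn"  ["nn"]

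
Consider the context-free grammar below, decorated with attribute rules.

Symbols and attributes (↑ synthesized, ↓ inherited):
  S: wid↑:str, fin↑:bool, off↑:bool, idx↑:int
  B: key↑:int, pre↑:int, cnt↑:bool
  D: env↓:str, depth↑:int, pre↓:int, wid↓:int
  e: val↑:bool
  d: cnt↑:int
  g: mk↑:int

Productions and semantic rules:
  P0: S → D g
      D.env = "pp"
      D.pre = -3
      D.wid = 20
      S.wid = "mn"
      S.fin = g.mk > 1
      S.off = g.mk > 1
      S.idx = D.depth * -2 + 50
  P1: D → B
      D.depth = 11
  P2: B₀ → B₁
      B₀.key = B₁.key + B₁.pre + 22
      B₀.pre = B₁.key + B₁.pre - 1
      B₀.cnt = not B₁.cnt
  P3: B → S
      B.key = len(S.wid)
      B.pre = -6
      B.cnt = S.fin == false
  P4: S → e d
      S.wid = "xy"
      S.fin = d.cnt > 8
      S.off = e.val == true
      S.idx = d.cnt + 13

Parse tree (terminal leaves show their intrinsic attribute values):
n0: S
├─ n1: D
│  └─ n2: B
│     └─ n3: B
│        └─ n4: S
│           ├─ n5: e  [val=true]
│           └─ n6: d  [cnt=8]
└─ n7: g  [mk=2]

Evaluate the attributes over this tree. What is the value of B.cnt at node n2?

false

1. n1.env = "pp"  ["pp"]
2. n1.pre = -3  [-3]
3. n1.wid = 20  [20]
4. n5.val = true  [terminal]
5. n6.cnt = 8  [terminal]
6. n4.wid = "xy"  ["xy"]
7. n4.fin = false  [d.cnt > 8]
8. n4.off = true  [e.val == true]
9. n4.idx = 21  [d.cnt + 13]
10. n3.key = 2  [len(S.wid)]
11. n3.pre = -6  [-6]
12. n3.cnt = true  [S.fin == false]
13. n2.key = 18  [B₁.key + B₁.pre + 22]
14. n2.pre = -5  [B₁.key + B₁.pre - 1]
15. n2.cnt = false  [not B₁.cnt]
16. n1.depth = 11  [11]
17. n7.mk = 2  [terminal]
18. n0.wid = "mn"  ["mn"]
19. n0.fin = true  [g.mk > 1]
20. n0.off = true  [g.mk > 1]
21. n0.idx = 28  [D.depth * -2 + 50]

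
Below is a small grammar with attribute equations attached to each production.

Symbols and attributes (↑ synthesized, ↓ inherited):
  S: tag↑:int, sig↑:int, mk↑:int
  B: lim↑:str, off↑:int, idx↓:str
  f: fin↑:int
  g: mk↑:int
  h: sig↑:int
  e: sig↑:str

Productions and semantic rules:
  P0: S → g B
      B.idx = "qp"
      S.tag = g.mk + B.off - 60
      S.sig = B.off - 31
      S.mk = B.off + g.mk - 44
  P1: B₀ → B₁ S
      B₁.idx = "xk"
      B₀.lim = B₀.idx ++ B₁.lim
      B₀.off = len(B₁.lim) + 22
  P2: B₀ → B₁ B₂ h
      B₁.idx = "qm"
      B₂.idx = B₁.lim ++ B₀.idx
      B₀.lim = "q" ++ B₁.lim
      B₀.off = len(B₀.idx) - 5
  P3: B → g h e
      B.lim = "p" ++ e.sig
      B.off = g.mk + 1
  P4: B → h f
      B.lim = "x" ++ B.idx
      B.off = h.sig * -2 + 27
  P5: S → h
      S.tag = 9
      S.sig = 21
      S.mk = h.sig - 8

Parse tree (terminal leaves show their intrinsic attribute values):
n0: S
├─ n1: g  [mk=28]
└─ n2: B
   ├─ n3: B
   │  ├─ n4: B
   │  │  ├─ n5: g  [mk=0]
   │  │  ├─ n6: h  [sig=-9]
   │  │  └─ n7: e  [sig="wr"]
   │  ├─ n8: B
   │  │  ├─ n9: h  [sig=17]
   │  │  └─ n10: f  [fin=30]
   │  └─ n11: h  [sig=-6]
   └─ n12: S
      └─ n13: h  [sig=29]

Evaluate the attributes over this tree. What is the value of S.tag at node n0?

1. n1.mk = 28  [terminal]
2. n2.idx = "qp"  ["qp"]
3. n3.idx = "xk"  ["xk"]
4. n4.idx = "qm"  ["qm"]
5. n5.mk = 0  [terminal]
6. n6.sig = -9  [terminal]
7. n7.sig = "wr"  [terminal]
8. n4.lim = "pwr"  ["p" ++ e.sig]
9. n4.off = 1  [g.mk + 1]
10. n8.idx = "pwrxk"  [B₁.lim ++ B₀.idx]
11. n9.sig = 17  [terminal]
12. n10.fin = 30  [terminal]
13. n8.lim = "xpwrxk"  ["x" ++ B.idx]
14. n8.off = -7  [h.sig * -2 + 27]
15. n11.sig = -6  [terminal]
16. n3.lim = "qpwr"  ["q" ++ B₁.lim]
17. n3.off = -3  [len(B₀.idx) - 5]
18. n13.sig = 29  [terminal]
19. n12.tag = 9  [9]
20. n12.sig = 21  [21]
21. n12.mk = 21  [h.sig - 8]
22. n2.lim = "qpqpwr"  [B₀.idx ++ B₁.lim]
23. n2.off = 26  [len(B₁.lim) + 22]
24. n0.tag = -6  [g.mk + B.off - 60]
25. n0.sig = -5  [B.off - 31]
26. n0.mk = 10  [B.off + g.mk - 44]

-6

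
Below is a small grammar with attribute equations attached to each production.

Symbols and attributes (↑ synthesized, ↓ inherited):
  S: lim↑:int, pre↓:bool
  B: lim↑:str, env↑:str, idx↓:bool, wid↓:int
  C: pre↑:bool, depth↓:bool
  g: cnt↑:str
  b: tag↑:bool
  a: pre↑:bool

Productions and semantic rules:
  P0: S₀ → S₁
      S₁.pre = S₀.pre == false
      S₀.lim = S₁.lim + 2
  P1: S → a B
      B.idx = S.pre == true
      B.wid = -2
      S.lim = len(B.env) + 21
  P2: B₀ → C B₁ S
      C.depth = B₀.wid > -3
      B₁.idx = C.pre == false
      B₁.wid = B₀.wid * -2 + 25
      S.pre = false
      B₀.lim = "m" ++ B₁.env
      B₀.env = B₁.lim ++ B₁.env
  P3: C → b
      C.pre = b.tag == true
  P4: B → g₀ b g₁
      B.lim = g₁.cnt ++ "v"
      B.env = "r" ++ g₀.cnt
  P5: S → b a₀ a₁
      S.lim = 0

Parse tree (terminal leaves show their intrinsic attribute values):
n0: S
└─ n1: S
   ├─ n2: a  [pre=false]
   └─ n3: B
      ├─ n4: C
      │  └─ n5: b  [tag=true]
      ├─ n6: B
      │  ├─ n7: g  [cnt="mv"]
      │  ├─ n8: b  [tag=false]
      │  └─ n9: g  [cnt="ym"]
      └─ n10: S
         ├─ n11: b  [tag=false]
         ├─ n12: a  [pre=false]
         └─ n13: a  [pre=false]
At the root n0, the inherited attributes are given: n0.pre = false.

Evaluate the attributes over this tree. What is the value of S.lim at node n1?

27

1. n0.pre = false  [given at root]
2. n1.pre = true  [S₀.pre == false]
3. n2.pre = false  [terminal]
4. n3.idx = true  [S.pre == true]
5. n3.wid = -2  [-2]
6. n4.depth = true  [B₀.wid > -3]
7. n5.tag = true  [terminal]
8. n4.pre = true  [b.tag == true]
9. n6.idx = false  [C.pre == false]
10. n6.wid = 29  [B₀.wid * -2 + 25]
11. n7.cnt = "mv"  [terminal]
12. n8.tag = false  [terminal]
13. n9.cnt = "ym"  [terminal]
14. n6.lim = "ymv"  [g₁.cnt ++ "v"]
15. n6.env = "rmv"  ["r" ++ g₀.cnt]
16. n10.pre = false  [false]
17. n11.tag = false  [terminal]
18. n12.pre = false  [terminal]
19. n13.pre = false  [terminal]
20. n10.lim = 0  [0]
21. n3.lim = "mrmv"  ["m" ++ B₁.env]
22. n3.env = "ymvrmv"  [B₁.lim ++ B₁.env]
23. n1.lim = 27  [len(B.env) + 21]
24. n0.lim = 29  [S₁.lim + 2]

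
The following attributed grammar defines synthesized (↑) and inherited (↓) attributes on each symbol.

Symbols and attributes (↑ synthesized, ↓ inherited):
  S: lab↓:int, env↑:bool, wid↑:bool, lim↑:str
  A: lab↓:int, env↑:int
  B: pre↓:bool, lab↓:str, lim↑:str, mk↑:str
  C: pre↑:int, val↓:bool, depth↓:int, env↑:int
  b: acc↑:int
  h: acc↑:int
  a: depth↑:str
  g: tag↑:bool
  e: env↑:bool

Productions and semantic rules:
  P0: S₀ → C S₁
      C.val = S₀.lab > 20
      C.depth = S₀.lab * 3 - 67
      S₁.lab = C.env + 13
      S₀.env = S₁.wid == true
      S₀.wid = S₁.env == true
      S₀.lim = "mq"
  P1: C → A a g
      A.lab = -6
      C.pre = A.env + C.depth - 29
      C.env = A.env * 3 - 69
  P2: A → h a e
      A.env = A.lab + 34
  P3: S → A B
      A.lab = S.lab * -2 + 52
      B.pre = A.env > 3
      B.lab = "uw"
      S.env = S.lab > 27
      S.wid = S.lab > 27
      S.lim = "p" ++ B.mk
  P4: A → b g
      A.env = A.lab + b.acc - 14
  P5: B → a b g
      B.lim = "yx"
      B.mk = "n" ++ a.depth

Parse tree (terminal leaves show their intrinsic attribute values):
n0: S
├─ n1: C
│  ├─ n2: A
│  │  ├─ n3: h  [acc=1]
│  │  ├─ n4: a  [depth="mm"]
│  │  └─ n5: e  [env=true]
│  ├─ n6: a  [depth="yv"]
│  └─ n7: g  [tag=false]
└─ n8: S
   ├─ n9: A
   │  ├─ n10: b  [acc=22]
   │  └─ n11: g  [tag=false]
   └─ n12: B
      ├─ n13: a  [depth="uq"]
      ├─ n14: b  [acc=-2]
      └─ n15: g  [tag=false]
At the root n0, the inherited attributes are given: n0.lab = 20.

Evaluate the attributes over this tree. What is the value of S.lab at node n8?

1. n0.lab = 20  [given at root]
2. n1.val = false  [S₀.lab > 20]
3. n1.depth = -7  [S₀.lab * 3 - 67]
4. n2.lab = -6  [-6]
5. n3.acc = 1  [terminal]
6. n4.depth = "mm"  [terminal]
7. n5.env = true  [terminal]
8. n2.env = 28  [A.lab + 34]
9. n6.depth = "yv"  [terminal]
10. n7.tag = false  [terminal]
11. n1.pre = -8  [A.env + C.depth - 29]
12. n1.env = 15  [A.env * 3 - 69]
13. n8.lab = 28  [C.env + 13]
14. n9.lab = -4  [S.lab * -2 + 52]
15. n10.acc = 22  [terminal]
16. n11.tag = false  [terminal]
17. n9.env = 4  [A.lab + b.acc - 14]
18. n12.pre = true  [A.env > 3]
19. n12.lab = "uw"  ["uw"]
20. n13.depth = "uq"  [terminal]
21. n14.acc = -2  [terminal]
22. n15.tag = false  [terminal]
23. n12.lim = "yx"  ["yx"]
24. n12.mk = "nuq"  ["n" ++ a.depth]
25. n8.env = true  [S.lab > 27]
26. n8.wid = true  [S.lab > 27]
27. n8.lim = "pnuq"  ["p" ++ B.mk]
28. n0.env = true  [S₁.wid == true]
29. n0.wid = true  [S₁.env == true]
30. n0.lim = "mq"  ["mq"]

28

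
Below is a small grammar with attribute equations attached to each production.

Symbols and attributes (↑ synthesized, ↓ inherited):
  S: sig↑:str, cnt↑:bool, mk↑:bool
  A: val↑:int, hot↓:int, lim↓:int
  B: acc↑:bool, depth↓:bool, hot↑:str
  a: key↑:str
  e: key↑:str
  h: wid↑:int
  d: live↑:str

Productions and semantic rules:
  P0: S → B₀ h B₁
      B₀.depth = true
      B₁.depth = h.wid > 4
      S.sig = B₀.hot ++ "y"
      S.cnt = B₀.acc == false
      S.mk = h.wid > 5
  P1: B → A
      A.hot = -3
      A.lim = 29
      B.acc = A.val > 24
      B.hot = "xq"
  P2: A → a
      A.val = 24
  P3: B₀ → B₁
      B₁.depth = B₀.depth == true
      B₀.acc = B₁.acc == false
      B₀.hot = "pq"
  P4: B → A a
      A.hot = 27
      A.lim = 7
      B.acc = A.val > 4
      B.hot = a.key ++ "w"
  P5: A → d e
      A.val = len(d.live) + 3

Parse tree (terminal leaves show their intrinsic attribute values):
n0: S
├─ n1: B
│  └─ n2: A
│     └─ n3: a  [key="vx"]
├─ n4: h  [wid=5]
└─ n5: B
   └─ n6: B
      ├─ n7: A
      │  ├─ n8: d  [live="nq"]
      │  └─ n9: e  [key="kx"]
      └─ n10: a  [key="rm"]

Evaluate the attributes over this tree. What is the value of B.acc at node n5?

1. n1.depth = true  [true]
2. n2.hot = -3  [-3]
3. n2.lim = 29  [29]
4. n3.key = "vx"  [terminal]
5. n2.val = 24  [24]
6. n1.acc = false  [A.val > 24]
7. n1.hot = "xq"  ["xq"]
8. n4.wid = 5  [terminal]
9. n5.depth = true  [h.wid > 4]
10. n6.depth = true  [B₀.depth == true]
11. n7.hot = 27  [27]
12. n7.lim = 7  [7]
13. n8.live = "nq"  [terminal]
14. n9.key = "kx"  [terminal]
15. n7.val = 5  [len(d.live) + 3]
16. n10.key = "rm"  [terminal]
17. n6.acc = true  [A.val > 4]
18. n6.hot = "rmw"  [a.key ++ "w"]
19. n5.acc = false  [B₁.acc == false]
20. n5.hot = "pq"  ["pq"]
21. n0.sig = "xqy"  [B₀.hot ++ "y"]
22. n0.cnt = true  [B₀.acc == false]
23. n0.mk = false  [h.wid > 5]

false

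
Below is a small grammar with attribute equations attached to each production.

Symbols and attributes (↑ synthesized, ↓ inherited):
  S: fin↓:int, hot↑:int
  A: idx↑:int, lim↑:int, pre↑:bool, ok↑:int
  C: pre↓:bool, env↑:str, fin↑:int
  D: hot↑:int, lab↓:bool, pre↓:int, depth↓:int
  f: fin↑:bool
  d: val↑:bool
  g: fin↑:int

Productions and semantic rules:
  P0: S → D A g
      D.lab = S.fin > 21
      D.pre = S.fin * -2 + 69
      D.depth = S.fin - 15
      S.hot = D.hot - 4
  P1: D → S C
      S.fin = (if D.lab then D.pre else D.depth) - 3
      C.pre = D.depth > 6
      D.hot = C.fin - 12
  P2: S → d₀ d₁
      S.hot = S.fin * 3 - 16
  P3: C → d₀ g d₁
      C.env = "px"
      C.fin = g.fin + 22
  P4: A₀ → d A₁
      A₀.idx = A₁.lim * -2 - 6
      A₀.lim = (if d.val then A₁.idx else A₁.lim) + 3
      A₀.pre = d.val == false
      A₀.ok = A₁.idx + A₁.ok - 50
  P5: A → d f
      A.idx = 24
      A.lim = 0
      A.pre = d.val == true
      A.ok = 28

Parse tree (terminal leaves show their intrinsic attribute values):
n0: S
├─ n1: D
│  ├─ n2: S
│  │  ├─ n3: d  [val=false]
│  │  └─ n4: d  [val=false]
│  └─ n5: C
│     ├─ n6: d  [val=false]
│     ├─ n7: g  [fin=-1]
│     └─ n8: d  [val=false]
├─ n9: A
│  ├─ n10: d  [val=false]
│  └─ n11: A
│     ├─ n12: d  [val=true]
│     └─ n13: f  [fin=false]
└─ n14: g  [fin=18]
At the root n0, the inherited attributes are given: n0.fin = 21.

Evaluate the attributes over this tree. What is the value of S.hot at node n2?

1. n0.fin = 21  [given at root]
2. n1.lab = false  [S.fin > 21]
3. n1.pre = 27  [S.fin * -2 + 69]
4. n1.depth = 6  [S.fin - 15]
5. n2.fin = 3  [(if D.lab then D.pre else D.depth) - 3]
6. n3.val = false  [terminal]
7. n4.val = false  [terminal]
8. n2.hot = -7  [S.fin * 3 - 16]
9. n5.pre = false  [D.depth > 6]
10. n6.val = false  [terminal]
11. n7.fin = -1  [terminal]
12. n8.val = false  [terminal]
13. n5.env = "px"  ["px"]
14. n5.fin = 21  [g.fin + 22]
15. n1.hot = 9  [C.fin - 12]
16. n10.val = false  [terminal]
17. n12.val = true  [terminal]
18. n13.fin = false  [terminal]
19. n11.idx = 24  [24]
20. n11.lim = 0  [0]
21. n11.pre = true  [d.val == true]
22. n11.ok = 28  [28]
23. n9.idx = -6  [A₁.lim * -2 - 6]
24. n9.lim = 3  [(if d.val then A₁.idx else A₁.lim) + 3]
25. n9.pre = true  [d.val == false]
26. n9.ok = 2  [A₁.idx + A₁.ok - 50]
27. n14.fin = 18  [terminal]
28. n0.hot = 5  [D.hot - 4]

-7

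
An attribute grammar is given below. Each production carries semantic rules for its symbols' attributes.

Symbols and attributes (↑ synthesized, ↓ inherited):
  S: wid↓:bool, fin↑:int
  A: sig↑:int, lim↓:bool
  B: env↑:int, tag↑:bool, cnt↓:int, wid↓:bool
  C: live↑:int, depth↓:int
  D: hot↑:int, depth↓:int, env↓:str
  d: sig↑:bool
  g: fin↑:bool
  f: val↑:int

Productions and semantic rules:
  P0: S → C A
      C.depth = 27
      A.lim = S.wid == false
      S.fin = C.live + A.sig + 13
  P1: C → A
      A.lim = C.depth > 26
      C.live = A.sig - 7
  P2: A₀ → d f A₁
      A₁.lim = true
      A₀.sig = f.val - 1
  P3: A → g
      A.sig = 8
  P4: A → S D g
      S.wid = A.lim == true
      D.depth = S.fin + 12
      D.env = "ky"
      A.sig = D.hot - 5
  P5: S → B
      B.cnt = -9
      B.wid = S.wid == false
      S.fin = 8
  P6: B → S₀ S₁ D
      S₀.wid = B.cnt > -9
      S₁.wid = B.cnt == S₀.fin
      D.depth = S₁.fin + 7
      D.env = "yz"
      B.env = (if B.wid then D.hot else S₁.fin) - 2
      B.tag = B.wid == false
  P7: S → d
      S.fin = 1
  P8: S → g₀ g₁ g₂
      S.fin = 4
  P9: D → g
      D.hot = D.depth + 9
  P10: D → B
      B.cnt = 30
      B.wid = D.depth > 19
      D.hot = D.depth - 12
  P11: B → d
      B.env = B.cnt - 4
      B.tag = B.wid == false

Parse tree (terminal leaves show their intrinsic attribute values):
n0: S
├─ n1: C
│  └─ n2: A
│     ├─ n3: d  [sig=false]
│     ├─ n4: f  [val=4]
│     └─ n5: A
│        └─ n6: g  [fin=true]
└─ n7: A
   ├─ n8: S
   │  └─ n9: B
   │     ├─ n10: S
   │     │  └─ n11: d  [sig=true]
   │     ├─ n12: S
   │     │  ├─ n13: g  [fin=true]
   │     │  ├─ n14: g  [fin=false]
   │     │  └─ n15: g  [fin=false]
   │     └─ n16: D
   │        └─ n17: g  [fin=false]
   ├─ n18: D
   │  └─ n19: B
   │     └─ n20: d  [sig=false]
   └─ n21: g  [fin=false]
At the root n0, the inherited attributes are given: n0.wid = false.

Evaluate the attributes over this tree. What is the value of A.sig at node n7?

3

1. n0.wid = false  [given at root]
2. n1.depth = 27  [27]
3. n2.lim = true  [C.depth > 26]
4. n3.sig = false  [terminal]
5. n4.val = 4  [terminal]
6. n5.lim = true  [true]
7. n6.fin = true  [terminal]
8. n5.sig = 8  [8]
9. n2.sig = 3  [f.val - 1]
10. n1.live = -4  [A.sig - 7]
11. n7.lim = true  [S.wid == false]
12. n8.wid = true  [A.lim == true]
13. n9.cnt = -9  [-9]
14. n9.wid = false  [S.wid == false]
15. n10.wid = false  [B.cnt > -9]
16. n11.sig = true  [terminal]
17. n10.fin = 1  [1]
18. n12.wid = false  [B.cnt == S₀.fin]
19. n13.fin = true  [terminal]
20. n14.fin = false  [terminal]
21. n15.fin = false  [terminal]
22. n12.fin = 4  [4]
23. n16.depth = 11  [S₁.fin + 7]
24. n16.env = "yz"  ["yz"]
25. n17.fin = false  [terminal]
26. n16.hot = 20  [D.depth + 9]
27. n9.env = 2  [(if B.wid then D.hot else S₁.fin) - 2]
28. n9.tag = true  [B.wid == false]
29. n8.fin = 8  [8]
30. n18.depth = 20  [S.fin + 12]
31. n18.env = "ky"  ["ky"]
32. n19.cnt = 30  [30]
33. n19.wid = true  [D.depth > 19]
34. n20.sig = false  [terminal]
35. n19.env = 26  [B.cnt - 4]
36. n19.tag = false  [B.wid == false]
37. n18.hot = 8  [D.depth - 12]
38. n21.fin = false  [terminal]
39. n7.sig = 3  [D.hot - 5]
40. n0.fin = 12  [C.live + A.sig + 13]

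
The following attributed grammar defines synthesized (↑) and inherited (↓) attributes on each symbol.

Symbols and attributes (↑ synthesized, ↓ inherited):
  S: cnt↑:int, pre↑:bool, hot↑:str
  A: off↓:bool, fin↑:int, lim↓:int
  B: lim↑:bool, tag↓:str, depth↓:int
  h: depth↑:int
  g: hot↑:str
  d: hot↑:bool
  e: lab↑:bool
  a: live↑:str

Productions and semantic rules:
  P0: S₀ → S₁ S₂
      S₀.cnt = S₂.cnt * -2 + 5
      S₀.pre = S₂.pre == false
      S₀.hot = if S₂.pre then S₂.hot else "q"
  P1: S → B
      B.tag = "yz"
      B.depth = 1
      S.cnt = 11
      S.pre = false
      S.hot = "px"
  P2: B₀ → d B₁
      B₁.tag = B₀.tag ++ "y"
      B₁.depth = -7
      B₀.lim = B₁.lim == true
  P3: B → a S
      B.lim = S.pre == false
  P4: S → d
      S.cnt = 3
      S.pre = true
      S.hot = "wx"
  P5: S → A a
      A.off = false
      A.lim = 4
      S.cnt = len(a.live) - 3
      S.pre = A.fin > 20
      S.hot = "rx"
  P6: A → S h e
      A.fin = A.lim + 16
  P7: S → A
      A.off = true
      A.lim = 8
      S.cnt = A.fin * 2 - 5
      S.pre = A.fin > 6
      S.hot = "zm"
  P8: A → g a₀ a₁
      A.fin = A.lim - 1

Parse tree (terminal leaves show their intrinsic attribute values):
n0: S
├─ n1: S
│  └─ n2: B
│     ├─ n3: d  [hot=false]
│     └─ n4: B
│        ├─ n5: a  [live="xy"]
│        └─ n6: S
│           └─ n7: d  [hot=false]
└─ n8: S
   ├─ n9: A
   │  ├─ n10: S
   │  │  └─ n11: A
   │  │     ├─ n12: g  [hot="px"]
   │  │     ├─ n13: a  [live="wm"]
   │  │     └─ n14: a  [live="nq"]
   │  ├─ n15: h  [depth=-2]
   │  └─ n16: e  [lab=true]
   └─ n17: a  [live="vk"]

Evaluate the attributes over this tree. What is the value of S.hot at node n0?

1. n2.tag = "yz"  ["yz"]
2. n2.depth = 1  [1]
3. n3.hot = false  [terminal]
4. n4.tag = "yzy"  [B₀.tag ++ "y"]
5. n4.depth = -7  [-7]
6. n5.live = "xy"  [terminal]
7. n7.hot = false  [terminal]
8. n6.cnt = 3  [3]
9. n6.pre = true  [true]
10. n6.hot = "wx"  ["wx"]
11. n4.lim = false  [S.pre == false]
12. n2.lim = false  [B₁.lim == true]
13. n1.cnt = 11  [11]
14. n1.pre = false  [false]
15. n1.hot = "px"  ["px"]
16. n9.off = false  [false]
17. n9.lim = 4  [4]
18. n11.off = true  [true]
19. n11.lim = 8  [8]
20. n12.hot = "px"  [terminal]
21. n13.live = "wm"  [terminal]
22. n14.live = "nq"  [terminal]
23. n11.fin = 7  [A.lim - 1]
24. n10.cnt = 9  [A.fin * 2 - 5]
25. n10.pre = true  [A.fin > 6]
26. n10.hot = "zm"  ["zm"]
27. n15.depth = -2  [terminal]
28. n16.lab = true  [terminal]
29. n9.fin = 20  [A.lim + 16]
30. n17.live = "vk"  [terminal]
31. n8.cnt = -1  [len(a.live) - 3]
32. n8.pre = false  [A.fin > 20]
33. n8.hot = "rx"  ["rx"]
34. n0.cnt = 7  [S₂.cnt * -2 + 5]
35. n0.pre = true  [S₂.pre == false]
36. n0.hot = "q"  [if S₂.pre then S₂.hot else "q"]

"q"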